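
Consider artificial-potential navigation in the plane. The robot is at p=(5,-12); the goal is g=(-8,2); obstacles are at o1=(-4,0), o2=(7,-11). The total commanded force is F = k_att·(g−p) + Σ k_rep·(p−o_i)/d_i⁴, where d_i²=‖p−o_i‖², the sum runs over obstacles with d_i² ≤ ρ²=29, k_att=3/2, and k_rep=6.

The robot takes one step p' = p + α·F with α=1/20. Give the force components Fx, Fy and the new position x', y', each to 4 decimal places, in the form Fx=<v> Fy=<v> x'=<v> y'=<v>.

F_att = 3/2·(g−p) = 3/2·(-13,14) = (-19.5000,21.0000)
o1: d²=225 > ρ²=29 → inactive
o2: d²=5 ≤ ρ²=29; F_rep = 6·(-2,-1)/5² = (-0.4800,-0.2400)
F = F_att + ΣF_rep = (-19.9800,20.7600)
p' = p + 1/20·F = (4.0010,-10.9620)

Fx=-19.9800 Fy=20.7600 x'=4.0010 y'=-10.9620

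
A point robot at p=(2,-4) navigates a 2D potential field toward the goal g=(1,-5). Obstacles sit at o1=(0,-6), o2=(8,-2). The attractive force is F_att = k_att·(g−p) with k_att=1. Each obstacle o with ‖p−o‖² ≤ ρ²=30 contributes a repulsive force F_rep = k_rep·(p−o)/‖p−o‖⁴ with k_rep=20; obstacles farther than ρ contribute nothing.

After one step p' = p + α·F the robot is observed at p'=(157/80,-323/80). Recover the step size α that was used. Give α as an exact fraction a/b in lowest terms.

F_att = 1·(g−p) = 1·(-1,-1) = (-1.0000,-1.0000)
o1: d²=8 ≤ ρ²=30; F_rep = 20·(2,2)/8² = (0.6250,0.6250)
o2: d²=40 > ρ²=30 → inactive
F = F_att + ΣF_rep = (-0.3750,-0.3750)
Δp = p'−p = (-0.0375,-0.0375); α = Δx/Fx = (-3/80) / (-3/8) = 1/10
check: Δy/Fy = (-3/80) / (-3/8) = 1/10 ✓

α = 1/10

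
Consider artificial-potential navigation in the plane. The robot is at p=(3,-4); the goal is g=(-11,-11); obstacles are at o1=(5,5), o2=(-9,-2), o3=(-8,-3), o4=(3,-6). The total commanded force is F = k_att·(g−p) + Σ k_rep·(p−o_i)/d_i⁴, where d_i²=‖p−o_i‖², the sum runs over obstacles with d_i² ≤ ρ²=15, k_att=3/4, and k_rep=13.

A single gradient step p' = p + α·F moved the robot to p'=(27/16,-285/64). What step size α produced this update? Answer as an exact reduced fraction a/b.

F_att = 3/4·(g−p) = 3/4·(-14,-7) = (-10.5000,-5.2500)
o1: d²=85 > ρ²=15 → inactive
o2: d²=148 > ρ²=15 → inactive
o3: d²=122 > ρ²=15 → inactive
o4: d²=4 ≤ ρ²=15; F_rep = 13·(0,2)/4² = (0.0000,1.6250)
F = F_att + ΣF_rep = (-10.5000,-3.6250)
Δp = p'−p = (-1.3125,-0.4531); α = Δx/Fx = (-21/16) / (-21/2) = 1/8
check: Δy/Fy = (-29/64) / (-29/8) = 1/8 ✓

α = 1/8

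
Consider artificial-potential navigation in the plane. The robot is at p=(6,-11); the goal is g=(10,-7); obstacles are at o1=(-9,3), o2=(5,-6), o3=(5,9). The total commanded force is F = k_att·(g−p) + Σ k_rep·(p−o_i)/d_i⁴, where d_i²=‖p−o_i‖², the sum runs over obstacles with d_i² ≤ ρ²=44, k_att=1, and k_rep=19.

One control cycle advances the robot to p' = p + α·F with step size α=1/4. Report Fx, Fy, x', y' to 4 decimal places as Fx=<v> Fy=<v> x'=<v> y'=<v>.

F_att = 1·(g−p) = 1·(4,4) = (4.0000,4.0000)
o1: d²=421 > ρ²=44 → inactive
o2: d²=26 ≤ ρ²=44; F_rep = 19·(1,-5)/26² = (0.0281,-0.1405)
o3: d²=401 > ρ²=44 → inactive
F = F_att + ΣF_rep = (4.0281,3.8595)
p' = p + 1/4·F = (7.0070,-10.0351)

Fx=4.0281 Fy=3.8595 x'=7.0070 y'=-10.0351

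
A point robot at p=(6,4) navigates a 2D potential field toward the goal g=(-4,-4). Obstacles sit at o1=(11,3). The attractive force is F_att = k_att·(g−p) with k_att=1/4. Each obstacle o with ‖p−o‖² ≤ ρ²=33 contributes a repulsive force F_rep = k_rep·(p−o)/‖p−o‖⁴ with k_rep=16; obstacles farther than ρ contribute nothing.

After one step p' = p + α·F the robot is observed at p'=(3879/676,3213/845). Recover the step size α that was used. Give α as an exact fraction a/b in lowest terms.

α = 1/10

F_att = 1/4·(g−p) = 1/4·(-10,-8) = (-2.5000,-2.0000)
o1: d²=26 ≤ ρ²=33; F_rep = 16·(-5,1)/26² = (-0.1183,0.0237)
F = F_att + ΣF_rep = (-2.6183,-1.9763)
Δp = p'−p = (-0.2618,-0.1976); α = Δx/Fx = (-177/676) / (-885/338) = 1/10
check: Δy/Fy = (-167/845) / (-334/169) = 1/10 ✓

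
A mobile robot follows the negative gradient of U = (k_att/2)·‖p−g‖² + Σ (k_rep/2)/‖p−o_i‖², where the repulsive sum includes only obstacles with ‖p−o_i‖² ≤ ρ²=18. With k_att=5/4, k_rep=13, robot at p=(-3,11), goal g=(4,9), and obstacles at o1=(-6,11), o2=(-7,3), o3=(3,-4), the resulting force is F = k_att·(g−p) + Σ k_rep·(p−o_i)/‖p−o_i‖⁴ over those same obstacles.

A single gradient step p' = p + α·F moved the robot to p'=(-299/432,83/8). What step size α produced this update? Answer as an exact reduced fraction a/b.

α = 1/4

F_att = 5/4·(g−p) = 5/4·(7,-2) = (8.7500,-2.5000)
o1: d²=9 ≤ ρ²=18; F_rep = 13·(3,0)/9² = (0.4815,0.0000)
o2: d²=80 > ρ²=18 → inactive
o3: d²=261 > ρ²=18 → inactive
F = F_att + ΣF_rep = (9.2315,-2.5000)
Δp = p'−p = (2.3079,-0.6250); α = Δx/Fx = (997/432) / (997/108) = 1/4
check: Δy/Fy = (-5/8) / (-5/2) = 1/4 ✓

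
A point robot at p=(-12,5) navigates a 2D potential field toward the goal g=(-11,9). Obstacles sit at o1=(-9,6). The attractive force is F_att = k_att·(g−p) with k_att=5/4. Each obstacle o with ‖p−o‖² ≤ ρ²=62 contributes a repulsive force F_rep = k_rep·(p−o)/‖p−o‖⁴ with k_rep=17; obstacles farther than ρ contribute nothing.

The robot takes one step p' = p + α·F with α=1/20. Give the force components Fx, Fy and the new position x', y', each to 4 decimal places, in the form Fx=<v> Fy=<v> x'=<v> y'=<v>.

Fx=0.7400 Fy=4.8300 x'=-11.9630 y'=5.2415

F_att = 5/4·(g−p) = 5/4·(1,4) = (1.2500,5.0000)
o1: d²=10 ≤ ρ²=62; F_rep = 17·(-3,-1)/10² = (-0.5100,-0.1700)
F = F_att + ΣF_rep = (0.7400,4.8300)
p' = p + 1/20·F = (-11.9630,5.2415)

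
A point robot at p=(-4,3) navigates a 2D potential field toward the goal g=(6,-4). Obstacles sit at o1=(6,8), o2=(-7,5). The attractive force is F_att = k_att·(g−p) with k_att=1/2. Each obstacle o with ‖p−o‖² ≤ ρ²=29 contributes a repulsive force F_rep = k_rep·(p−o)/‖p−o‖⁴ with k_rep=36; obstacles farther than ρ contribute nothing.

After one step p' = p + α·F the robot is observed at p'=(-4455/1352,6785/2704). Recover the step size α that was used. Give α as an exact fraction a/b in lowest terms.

F_att = 1/2·(g−p) = 1/2·(10,-7) = (5.0000,-3.5000)
o1: d²=125 > ρ²=29 → inactive
o2: d²=13 ≤ ρ²=29; F_rep = 36·(3,-2)/13² = (0.6391,-0.4260)
F = F_att + ΣF_rep = (5.6391,-3.9260)
Δp = p'−p = (0.7049,-0.4908); α = Δx/Fx = (953/1352) / (953/169) = 1/8
check: Δy/Fy = (-1327/2704) / (-1327/338) = 1/8 ✓

α = 1/8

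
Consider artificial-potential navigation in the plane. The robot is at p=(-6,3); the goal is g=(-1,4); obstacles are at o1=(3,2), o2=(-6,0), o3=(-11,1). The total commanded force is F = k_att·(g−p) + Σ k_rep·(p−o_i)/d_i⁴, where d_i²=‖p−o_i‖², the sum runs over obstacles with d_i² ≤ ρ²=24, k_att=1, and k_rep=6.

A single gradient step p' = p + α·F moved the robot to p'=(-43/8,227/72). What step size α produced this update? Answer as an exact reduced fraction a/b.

F_att = 1·(g−p) = 1·(5,1) = (5.0000,1.0000)
o1: d²=82 > ρ²=24 → inactive
o2: d²=9 ≤ ρ²=24; F_rep = 6·(0,3)/9² = (0.0000,0.2222)
o3: d²=29 > ρ²=24 → inactive
F = F_att + ΣF_rep = (5.0000,1.2222)
Δp = p'−p = (0.6250,0.1528); α = Δx/Fx = (5/8) / (5) = 1/8
check: Δy/Fy = (11/72) / (11/9) = 1/8 ✓

α = 1/8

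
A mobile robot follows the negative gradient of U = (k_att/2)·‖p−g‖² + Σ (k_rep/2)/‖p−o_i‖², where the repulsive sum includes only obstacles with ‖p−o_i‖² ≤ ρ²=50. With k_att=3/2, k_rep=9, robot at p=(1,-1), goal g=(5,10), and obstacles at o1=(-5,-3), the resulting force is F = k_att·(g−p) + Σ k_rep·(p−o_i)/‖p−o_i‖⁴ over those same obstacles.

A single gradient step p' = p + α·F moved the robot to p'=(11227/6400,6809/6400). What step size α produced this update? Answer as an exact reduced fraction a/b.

α = 1/8

F_att = 3/2·(g−p) = 3/2·(4,11) = (6.0000,16.5000)
o1: d²=40 ≤ ρ²=50; F_rep = 9·(6,2)/40² = (0.0338,0.0112)
F = F_att + ΣF_rep = (6.0338,16.5113)
Δp = p'−p = (0.7542,2.0639); α = Δx/Fx = (4827/6400) / (4827/800) = 1/8
check: Δy/Fy = (13209/6400) / (13209/800) = 1/8 ✓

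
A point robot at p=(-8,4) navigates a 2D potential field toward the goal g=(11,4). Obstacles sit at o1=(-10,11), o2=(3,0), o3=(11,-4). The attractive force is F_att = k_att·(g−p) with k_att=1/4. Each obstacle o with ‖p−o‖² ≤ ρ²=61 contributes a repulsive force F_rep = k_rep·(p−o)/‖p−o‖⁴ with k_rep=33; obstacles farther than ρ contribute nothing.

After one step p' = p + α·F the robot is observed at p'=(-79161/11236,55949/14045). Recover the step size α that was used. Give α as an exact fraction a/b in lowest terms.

α = 1/5

F_att = 1/4·(g−p) = 1/4·(19,0) = (4.7500,0.0000)
o1: d²=53 ≤ ρ²=61; F_rep = 33·(2,-7)/53² = (0.0235,-0.0822)
o2: d²=137 > ρ²=61 → inactive
o3: d²=425 > ρ²=61 → inactive
F = F_att + ΣF_rep = (4.7735,-0.0822)
Δp = p'−p = (0.9547,-0.0164); α = Δx/Fx = (10727/11236) / (53635/11236) = 1/5
check: Δy/Fy = (-231/14045) / (-231/2809) = 1/5 ✓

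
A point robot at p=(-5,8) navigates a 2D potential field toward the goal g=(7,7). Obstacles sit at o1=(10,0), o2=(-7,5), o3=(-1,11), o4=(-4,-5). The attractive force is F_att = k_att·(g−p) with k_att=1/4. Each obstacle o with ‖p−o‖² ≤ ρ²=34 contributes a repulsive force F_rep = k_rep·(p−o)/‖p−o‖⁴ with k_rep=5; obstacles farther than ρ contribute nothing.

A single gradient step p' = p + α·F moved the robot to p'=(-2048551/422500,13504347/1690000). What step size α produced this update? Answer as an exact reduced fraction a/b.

α = 1/20

F_att = 1/4·(g−p) = 1/4·(12,-1) = (3.0000,-0.2500)
o1: d²=289 > ρ²=34 → inactive
o2: d²=13 ≤ ρ²=34; F_rep = 5·(2,3)/13² = (0.0592,0.0888)
o3: d²=25 ≤ ρ²=34; F_rep = 5·(-4,-3)/25² = (-0.0320,-0.0240)
o4: d²=170 > ρ²=34 → inactive
F = F_att + ΣF_rep = (3.0272,-0.1852)
Δp = p'−p = (0.1514,-0.0093); α = Δx/Fx = (63949/422500) / (63949/21125) = 1/20
check: Δy/Fy = (-15653/1690000) / (-15653/84500) = 1/20 ✓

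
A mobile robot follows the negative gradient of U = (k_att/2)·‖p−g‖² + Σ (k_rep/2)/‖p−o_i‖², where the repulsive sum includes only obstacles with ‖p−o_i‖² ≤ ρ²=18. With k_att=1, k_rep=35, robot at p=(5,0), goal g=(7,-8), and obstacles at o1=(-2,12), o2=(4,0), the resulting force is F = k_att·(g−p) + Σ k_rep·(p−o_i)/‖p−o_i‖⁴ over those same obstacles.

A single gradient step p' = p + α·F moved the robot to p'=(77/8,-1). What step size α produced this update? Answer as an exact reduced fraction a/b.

α = 1/8

F_att = 1·(g−p) = 1·(2,-8) = (2.0000,-8.0000)
o1: d²=193 > ρ²=18 → inactive
o2: d²=1 ≤ ρ²=18; F_rep = 35·(1,0)/1² = (35.0000,0.0000)
F = F_att + ΣF_rep = (37.0000,-8.0000)
Δp = p'−p = (4.6250,-1.0000); α = Δx/Fx = (37/8) / (37) = 1/8
check: Δy/Fy = (-1) / (-8) = 1/8 ✓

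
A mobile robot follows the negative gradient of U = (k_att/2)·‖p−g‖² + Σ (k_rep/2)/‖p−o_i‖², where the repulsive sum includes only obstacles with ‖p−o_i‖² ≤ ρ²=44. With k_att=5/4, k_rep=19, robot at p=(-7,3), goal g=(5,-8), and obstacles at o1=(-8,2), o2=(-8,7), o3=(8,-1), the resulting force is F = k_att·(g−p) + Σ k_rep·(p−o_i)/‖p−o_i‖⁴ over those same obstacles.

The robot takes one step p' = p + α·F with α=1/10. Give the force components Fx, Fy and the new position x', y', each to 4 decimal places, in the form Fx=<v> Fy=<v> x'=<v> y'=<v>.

Fx=19.8157 Fy=-9.2630 x'=-5.0184 y'=2.0737

F_att = 5/4·(g−p) = 5/4·(12,-11) = (15.0000,-13.7500)
o1: d²=2 ≤ ρ²=44; F_rep = 19·(1,1)/2² = (4.7500,4.7500)
o2: d²=17 ≤ ρ²=44; F_rep = 19·(1,-4)/17² = (0.0657,-0.2630)
o3: d²=241 > ρ²=44 → inactive
F = F_att + ΣF_rep = (19.8157,-9.2630)
p' = p + 1/10·F = (-5.0184,2.0737)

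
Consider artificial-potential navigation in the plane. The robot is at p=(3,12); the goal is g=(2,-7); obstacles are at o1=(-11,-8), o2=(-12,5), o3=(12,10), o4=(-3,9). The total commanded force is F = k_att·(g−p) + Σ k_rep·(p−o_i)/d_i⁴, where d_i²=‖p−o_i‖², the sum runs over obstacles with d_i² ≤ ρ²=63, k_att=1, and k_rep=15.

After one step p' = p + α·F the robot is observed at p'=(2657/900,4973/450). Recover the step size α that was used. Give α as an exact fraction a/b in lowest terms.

F_att = 1·(g−p) = 1·(-1,-19) = (-1.0000,-19.0000)
o1: d²=596 > ρ²=63 → inactive
o2: d²=274 > ρ²=63 → inactive
o3: d²=85 > ρ²=63 → inactive
o4: d²=45 ≤ ρ²=63; F_rep = 15·(6,3)/45² = (0.0444,0.0222)
F = F_att + ΣF_rep = (-0.9556,-18.9778)
Δp = p'−p = (-0.0478,-0.9489); α = Δx/Fx = (-43/900) / (-43/45) = 1/20
check: Δy/Fy = (-427/450) / (-854/45) = 1/20 ✓

α = 1/20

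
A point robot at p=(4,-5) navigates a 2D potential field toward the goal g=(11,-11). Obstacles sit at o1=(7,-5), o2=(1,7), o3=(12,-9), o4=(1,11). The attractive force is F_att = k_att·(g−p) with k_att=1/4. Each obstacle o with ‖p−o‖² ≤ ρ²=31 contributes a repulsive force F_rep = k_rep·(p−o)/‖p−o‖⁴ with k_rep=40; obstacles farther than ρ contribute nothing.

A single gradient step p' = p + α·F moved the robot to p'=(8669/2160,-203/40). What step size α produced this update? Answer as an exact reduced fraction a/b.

F_att = 1/4·(g−p) = 1/4·(7,-6) = (1.7500,-1.5000)
o1: d²=9 ≤ ρ²=31; F_rep = 40·(-3,0)/9² = (-1.4815,0.0000)
o2: d²=153 > ρ²=31 → inactive
o3: d²=80 > ρ²=31 → inactive
o4: d²=265 > ρ²=31 → inactive
F = F_att + ΣF_rep = (0.2685,-1.5000)
Δp = p'−p = (0.0134,-0.0750); α = Δx/Fx = (29/2160) / (29/108) = 1/20
check: Δy/Fy = (-3/40) / (-3/2) = 1/20 ✓

α = 1/20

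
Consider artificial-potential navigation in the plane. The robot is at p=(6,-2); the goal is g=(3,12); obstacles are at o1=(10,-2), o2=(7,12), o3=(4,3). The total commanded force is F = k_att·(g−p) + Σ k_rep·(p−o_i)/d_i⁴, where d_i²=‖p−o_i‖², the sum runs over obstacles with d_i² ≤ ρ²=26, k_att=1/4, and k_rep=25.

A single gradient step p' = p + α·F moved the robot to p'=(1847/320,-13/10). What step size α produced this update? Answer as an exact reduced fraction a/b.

α = 1/5

F_att = 1/4·(g−p) = 1/4·(-3,14) = (-0.7500,3.5000)
o1: d²=16 ≤ ρ²=26; F_rep = 25·(-4,0)/16² = (-0.3906,0.0000)
o2: d²=197 > ρ²=26 → inactive
o3: d²=29 > ρ²=26 → inactive
F = F_att + ΣF_rep = (-1.1406,3.5000)
Δp = p'−p = (-0.2281,0.7000); α = Δx/Fx = (-73/320) / (-73/64) = 1/5
check: Δy/Fy = (7/10) / (7/2) = 1/5 ✓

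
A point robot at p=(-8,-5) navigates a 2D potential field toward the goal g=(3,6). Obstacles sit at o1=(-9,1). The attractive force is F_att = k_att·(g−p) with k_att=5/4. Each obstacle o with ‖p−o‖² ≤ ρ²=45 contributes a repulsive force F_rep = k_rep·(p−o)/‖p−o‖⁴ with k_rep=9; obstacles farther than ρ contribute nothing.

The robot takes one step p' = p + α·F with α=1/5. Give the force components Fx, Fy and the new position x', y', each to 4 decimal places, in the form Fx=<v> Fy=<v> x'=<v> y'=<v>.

Fx=13.7566 Fy=13.7106 x'=-5.2487 y'=-2.2579

F_att = 5/4·(g−p) = 5/4·(11,11) = (13.7500,13.7500)
o1: d²=37 ≤ ρ²=45; F_rep = 9·(1,-6)/37² = (0.0066,-0.0394)
F = F_att + ΣF_rep = (13.7566,13.7106)
p' = p + 1/5·F = (-5.2487,-2.2579)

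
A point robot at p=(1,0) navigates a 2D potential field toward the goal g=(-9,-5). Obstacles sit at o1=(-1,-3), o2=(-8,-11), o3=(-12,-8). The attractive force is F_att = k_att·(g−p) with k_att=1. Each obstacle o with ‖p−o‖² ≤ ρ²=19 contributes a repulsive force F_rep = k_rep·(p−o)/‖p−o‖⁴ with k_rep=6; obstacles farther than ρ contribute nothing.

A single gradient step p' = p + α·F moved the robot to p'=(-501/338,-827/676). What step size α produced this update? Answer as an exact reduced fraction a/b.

F_att = 1·(g−p) = 1·(-10,-5) = (-10.0000,-5.0000)
o1: d²=13 ≤ ρ²=19; F_rep = 6·(2,3)/13² = (0.0710,0.1065)
o2: d²=202 > ρ²=19 → inactive
o3: d²=233 > ρ²=19 → inactive
F = F_att + ΣF_rep = (-9.9290,-4.8935)
Δp = p'−p = (-2.4822,-1.2234); α = Δx/Fx = (-839/338) / (-1678/169) = 1/4
check: Δy/Fy = (-827/676) / (-827/169) = 1/4 ✓

α = 1/4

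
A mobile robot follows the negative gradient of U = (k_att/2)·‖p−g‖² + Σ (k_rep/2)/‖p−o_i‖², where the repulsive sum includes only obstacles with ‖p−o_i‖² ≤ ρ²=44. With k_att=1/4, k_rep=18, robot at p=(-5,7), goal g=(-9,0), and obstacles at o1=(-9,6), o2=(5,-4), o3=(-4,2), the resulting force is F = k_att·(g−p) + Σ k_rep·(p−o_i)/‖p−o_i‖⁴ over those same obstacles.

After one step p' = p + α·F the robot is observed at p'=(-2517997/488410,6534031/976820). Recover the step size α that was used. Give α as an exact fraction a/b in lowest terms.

α = 1/5

F_att = 1/4·(g−p) = 1/4·(-4,-7) = (-1.0000,-1.7500)
o1: d²=17 ≤ ρ²=44; F_rep = 18·(4,1)/17² = (0.2491,0.0623)
o2: d²=221 > ρ²=44 → inactive
o3: d²=26 ≤ ρ²=44; F_rep = 18·(-1,5)/26² = (-0.0266,0.1331)
F = F_att + ΣF_rep = (-0.7775,-1.5546)
Δp = p'−p = (-0.1555,-0.3109); α = Δx/Fx = (-75947/488410) / (-75947/97682) = 1/5
check: Δy/Fy = (-303709/976820) / (-303709/195364) = 1/5 ✓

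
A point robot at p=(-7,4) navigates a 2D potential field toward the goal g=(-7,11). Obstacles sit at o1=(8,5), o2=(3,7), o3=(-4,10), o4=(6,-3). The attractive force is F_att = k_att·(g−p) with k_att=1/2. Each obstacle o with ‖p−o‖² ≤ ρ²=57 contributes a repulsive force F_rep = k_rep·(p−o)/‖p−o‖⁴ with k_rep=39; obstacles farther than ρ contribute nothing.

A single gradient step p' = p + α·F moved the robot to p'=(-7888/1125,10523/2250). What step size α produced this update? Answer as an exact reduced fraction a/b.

α = 1/5

F_att = 1/2·(g−p) = 1/2·(0,7) = (0.0000,3.5000)
o1: d²=226 > ρ²=57 → inactive
o2: d²=109 > ρ²=57 → inactive
o3: d²=45 ≤ ρ²=57; F_rep = 39·(-3,-6)/45² = (-0.0578,-0.1156)
o4: d²=218 > ρ²=57 → inactive
F = F_att + ΣF_rep = (-0.0578,3.3844)
Δp = p'−p = (-0.0116,0.6769); α = Δx/Fx = (-13/1125) / (-13/225) = 1/5
check: Δy/Fy = (1523/2250) / (1523/450) = 1/5 ✓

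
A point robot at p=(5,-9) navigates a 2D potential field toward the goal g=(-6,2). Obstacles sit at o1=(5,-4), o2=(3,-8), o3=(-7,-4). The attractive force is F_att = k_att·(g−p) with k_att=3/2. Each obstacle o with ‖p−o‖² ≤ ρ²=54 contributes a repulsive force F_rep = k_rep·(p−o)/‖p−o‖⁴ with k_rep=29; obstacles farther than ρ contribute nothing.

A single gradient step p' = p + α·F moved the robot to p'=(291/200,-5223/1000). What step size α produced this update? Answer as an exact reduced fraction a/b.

α = 1/4

F_att = 3/2·(g−p) = 3/2·(-11,11) = (-16.5000,16.5000)
o1: d²=25 ≤ ρ²=54; F_rep = 29·(0,-5)/25² = (0.0000,-0.2320)
o2: d²=5 ≤ ρ²=54; F_rep = 29·(2,-1)/5² = (2.3200,-1.1600)
o3: d²=169 > ρ²=54 → inactive
F = F_att + ΣF_rep = (-14.1800,15.1080)
Δp = p'−p = (-3.5450,3.7770); α = Δx/Fx = (-709/200) / (-709/50) = 1/4
check: Δy/Fy = (3777/1000) / (3777/250) = 1/4 ✓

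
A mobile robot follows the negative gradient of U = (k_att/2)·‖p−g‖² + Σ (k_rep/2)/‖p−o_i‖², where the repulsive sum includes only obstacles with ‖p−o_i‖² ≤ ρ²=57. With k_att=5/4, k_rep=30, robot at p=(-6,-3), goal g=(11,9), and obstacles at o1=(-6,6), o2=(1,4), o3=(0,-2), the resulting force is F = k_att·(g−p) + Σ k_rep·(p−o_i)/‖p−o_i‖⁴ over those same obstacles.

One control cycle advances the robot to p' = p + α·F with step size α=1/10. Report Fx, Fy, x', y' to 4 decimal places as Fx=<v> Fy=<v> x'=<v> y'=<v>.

Fx=21.1185 Fy=14.9781 x'=-3.8881 y'=-1.5022

F_att = 5/4·(g−p) = 5/4·(17,12) = (21.2500,15.0000)
o1: d²=81 > ρ²=57 → inactive
o2: d²=98 > ρ²=57 → inactive
o3: d²=37 ≤ ρ²=57; F_rep = 30·(-6,-1)/37² = (-0.1315,-0.0219)
F = F_att + ΣF_rep = (21.1185,14.9781)
p' = p + 1/10·F = (-3.8881,-1.5022)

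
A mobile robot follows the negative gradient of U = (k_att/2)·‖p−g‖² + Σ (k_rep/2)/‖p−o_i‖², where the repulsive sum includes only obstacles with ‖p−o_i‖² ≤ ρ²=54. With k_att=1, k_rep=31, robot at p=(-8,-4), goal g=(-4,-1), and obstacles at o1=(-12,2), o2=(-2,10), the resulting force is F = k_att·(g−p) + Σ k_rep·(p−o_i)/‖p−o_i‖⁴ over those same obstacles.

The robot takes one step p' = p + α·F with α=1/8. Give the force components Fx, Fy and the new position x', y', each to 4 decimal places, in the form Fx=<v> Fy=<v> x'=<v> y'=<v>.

Fx=4.0459 Fy=2.9312 x'=-7.4943 y'=-3.6336

F_att = 1·(g−p) = 1·(4,3) = (4.0000,3.0000)
o1: d²=52 ≤ ρ²=54; F_rep = 31·(4,-6)/52² = (0.0459,-0.0688)
o2: d²=232 > ρ²=54 → inactive
F = F_att + ΣF_rep = (4.0459,2.9312)
p' = p + 1/8·F = (-7.4943,-3.6336)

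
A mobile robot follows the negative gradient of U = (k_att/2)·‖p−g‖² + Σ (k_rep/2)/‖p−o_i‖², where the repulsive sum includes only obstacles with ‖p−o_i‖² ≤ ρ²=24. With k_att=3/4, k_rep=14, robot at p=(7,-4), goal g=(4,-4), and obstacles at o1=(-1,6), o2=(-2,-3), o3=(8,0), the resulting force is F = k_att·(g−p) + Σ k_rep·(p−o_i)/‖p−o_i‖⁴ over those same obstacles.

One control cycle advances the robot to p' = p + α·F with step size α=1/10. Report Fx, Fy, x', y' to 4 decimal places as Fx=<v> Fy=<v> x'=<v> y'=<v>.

F_att = 3/4·(g−p) = 3/4·(-3,0) = (-2.2500,0.0000)
o1: d²=164 > ρ²=24 → inactive
o2: d²=82 > ρ²=24 → inactive
o3: d²=17 ≤ ρ²=24; F_rep = 14·(-1,-4)/17² = (-0.0484,-0.1938)
F = F_att + ΣF_rep = (-2.2984,-0.1938)
p' = p + 1/10·F = (6.7702,-4.0194)

Fx=-2.2984 Fy=-0.1938 x'=6.7702 y'=-4.0194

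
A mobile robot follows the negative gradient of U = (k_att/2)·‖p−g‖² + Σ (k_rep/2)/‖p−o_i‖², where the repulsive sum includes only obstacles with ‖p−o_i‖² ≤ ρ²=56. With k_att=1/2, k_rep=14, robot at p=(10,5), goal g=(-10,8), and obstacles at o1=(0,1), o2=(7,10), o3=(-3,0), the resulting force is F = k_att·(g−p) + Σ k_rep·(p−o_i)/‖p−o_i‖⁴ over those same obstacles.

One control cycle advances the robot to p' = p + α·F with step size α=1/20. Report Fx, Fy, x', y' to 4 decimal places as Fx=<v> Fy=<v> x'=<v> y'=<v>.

F_att = 1/2·(g−p) = 1/2·(-20,3) = (-10.0000,1.5000)
o1: d²=116 > ρ²=56 → inactive
o2: d²=34 ≤ ρ²=56; F_rep = 14·(3,-5)/34² = (0.0363,-0.0606)
o3: d²=194 > ρ²=56 → inactive
F = F_att + ΣF_rep = (-9.9637,1.4394)
p' = p + 1/20·F = (9.5018,5.0720)

Fx=-9.9637 Fy=1.4394 x'=9.5018 y'=5.0720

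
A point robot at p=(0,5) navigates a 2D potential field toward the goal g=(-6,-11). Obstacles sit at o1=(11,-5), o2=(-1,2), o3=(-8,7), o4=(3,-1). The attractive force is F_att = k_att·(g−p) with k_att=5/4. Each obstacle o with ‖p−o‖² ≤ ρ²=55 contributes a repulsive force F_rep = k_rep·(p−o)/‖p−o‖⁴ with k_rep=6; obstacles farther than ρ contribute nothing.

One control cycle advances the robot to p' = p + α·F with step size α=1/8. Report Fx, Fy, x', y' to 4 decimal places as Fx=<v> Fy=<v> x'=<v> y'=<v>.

F_att = 5/4·(g−p) = 5/4·(-6,-16) = (-7.5000,-20.0000)
o1: d²=221 > ρ²=55 → inactive
o2: d²=10 ≤ ρ²=55; F_rep = 6·(1,3)/10² = (0.0600,0.1800)
o3: d²=68 > ρ²=55 → inactive
o4: d²=45 ≤ ρ²=55; F_rep = 6·(-3,6)/45² = (-0.0089,0.0178)
F = F_att + ΣF_rep = (-7.4489,-19.8022)
p' = p + 1/8·F = (-0.9311,2.5247)

Fx=-7.4489 Fy=-19.8022 x'=-0.9311 y'=2.5247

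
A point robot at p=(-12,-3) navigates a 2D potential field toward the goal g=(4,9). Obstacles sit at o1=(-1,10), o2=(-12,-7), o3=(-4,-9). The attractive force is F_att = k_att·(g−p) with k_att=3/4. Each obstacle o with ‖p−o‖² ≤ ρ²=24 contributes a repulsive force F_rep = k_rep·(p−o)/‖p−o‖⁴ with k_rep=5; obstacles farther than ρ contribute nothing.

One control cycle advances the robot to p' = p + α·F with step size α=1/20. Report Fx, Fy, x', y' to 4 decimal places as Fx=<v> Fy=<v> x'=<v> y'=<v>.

F_att = 3/4·(g−p) = 3/4·(16,12) = (12.0000,9.0000)
o1: d²=290 > ρ²=24 → inactive
o2: d²=16 ≤ ρ²=24; F_rep = 5·(0,4)/16² = (0.0000,0.0781)
o3: d²=100 > ρ²=24 → inactive
F = F_att + ΣF_rep = (12.0000,9.0781)
p' = p + 1/20·F = (-11.4000,-2.5461)

Fx=12.0000 Fy=9.0781 x'=-11.4000 y'=-2.5461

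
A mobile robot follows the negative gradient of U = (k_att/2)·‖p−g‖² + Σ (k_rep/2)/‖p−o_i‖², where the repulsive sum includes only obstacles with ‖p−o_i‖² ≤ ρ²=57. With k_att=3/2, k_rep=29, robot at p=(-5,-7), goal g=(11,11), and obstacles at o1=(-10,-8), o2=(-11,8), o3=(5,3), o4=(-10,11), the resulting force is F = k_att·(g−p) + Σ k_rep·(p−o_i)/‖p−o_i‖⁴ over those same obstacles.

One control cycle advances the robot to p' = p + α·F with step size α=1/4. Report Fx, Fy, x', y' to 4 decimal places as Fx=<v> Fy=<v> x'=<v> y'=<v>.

Fx=24.2145 Fy=27.0429 x'=1.0536 y'=-0.2393

F_att = 3/2·(g−p) = 3/2·(16,18) = (24.0000,27.0000)
o1: d²=26 ≤ ρ²=57; F_rep = 29·(5,1)/26² = (0.2145,0.0429)
o2: d²=261 > ρ²=57 → inactive
o3: d²=200 > ρ²=57 → inactive
o4: d²=349 > ρ²=57 → inactive
F = F_att + ΣF_rep = (24.2145,27.0429)
p' = p + 1/4·F = (1.0536,-0.2393)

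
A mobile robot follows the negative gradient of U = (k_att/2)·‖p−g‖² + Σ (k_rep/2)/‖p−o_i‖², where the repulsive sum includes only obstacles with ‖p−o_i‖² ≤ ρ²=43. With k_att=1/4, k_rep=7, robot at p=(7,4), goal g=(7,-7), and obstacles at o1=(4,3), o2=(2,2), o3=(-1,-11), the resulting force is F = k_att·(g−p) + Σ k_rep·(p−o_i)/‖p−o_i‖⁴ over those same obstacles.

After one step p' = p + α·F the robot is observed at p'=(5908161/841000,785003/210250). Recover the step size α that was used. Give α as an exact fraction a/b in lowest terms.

α = 1/10

F_att = 1/4·(g−p) = 1/4·(0,-11) = (0.0000,-2.7500)
o1: d²=10 ≤ ρ²=43; F_rep = 7·(3,1)/10² = (0.2100,0.0700)
o2: d²=29 ≤ ρ²=43; F_rep = 7·(5,2)/29² = (0.0416,0.0166)
o3: d²=289 > ρ²=43 → inactive
F = F_att + ΣF_rep = (0.2516,-2.6634)
Δp = p'−p = (0.0252,-0.2663); α = Δx/Fx = (21161/841000) / (21161/84100) = 1/10
check: Δy/Fy = (-55997/210250) / (-55997/21025) = 1/10 ✓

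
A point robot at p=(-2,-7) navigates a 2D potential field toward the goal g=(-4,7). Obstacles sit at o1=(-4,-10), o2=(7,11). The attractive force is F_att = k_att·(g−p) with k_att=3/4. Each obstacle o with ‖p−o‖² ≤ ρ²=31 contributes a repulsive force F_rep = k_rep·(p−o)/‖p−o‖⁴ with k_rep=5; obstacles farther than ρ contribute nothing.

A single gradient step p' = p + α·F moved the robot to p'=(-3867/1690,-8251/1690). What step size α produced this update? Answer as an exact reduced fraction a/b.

α = 1/5

F_att = 3/4·(g−p) = 3/4·(-2,14) = (-1.5000,10.5000)
o1: d²=13 ≤ ρ²=31; F_rep = 5·(2,3)/13² = (0.0592,0.0888)
o2: d²=405 > ρ²=31 → inactive
F = F_att + ΣF_rep = (-1.4408,10.5888)
Δp = p'−p = (-0.2882,2.1178); α = Δx/Fx = (-487/1690) / (-487/338) = 1/5
check: Δy/Fy = (3579/1690) / (3579/338) = 1/5 ✓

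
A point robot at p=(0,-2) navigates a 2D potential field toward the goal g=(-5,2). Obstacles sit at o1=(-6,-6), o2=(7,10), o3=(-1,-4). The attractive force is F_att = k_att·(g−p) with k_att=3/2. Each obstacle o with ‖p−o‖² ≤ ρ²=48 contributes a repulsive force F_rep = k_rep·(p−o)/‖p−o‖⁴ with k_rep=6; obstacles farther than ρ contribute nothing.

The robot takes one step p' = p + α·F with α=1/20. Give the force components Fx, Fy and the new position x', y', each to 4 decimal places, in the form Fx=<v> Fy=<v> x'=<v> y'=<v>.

F_att = 3/2·(g−p) = 3/2·(-5,4) = (-7.5000,6.0000)
o1: d²=52 > ρ²=48 → inactive
o2: d²=193 > ρ²=48 → inactive
o3: d²=5 ≤ ρ²=48; F_rep = 6·(1,2)/5² = (0.2400,0.4800)
F = F_att + ΣF_rep = (-7.2600,6.4800)
p' = p + 1/20·F = (-0.3630,-1.6760)

Fx=-7.2600 Fy=6.4800 x'=-0.3630 y'=-1.6760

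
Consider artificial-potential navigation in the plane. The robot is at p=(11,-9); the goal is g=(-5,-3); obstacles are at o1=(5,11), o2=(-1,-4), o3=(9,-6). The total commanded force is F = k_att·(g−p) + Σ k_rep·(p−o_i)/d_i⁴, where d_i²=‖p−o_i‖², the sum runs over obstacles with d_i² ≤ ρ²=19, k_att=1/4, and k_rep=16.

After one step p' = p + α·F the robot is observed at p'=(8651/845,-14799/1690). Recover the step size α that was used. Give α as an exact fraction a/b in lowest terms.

α = 1/5

F_att = 1/4·(g−p) = 1/4·(-16,6) = (-4.0000,1.5000)
o1: d²=436 > ρ²=19 → inactive
o2: d²=169 > ρ²=19 → inactive
o3: d²=13 ≤ ρ²=19; F_rep = 16·(2,-3)/13² = (0.1893,-0.2840)
F = F_att + ΣF_rep = (-3.8107,1.2160)
Δp = p'−p = (-0.7621,0.2432); α = Δx/Fx = (-644/845) / (-644/169) = 1/5
check: Δy/Fy = (411/1690) / (411/338) = 1/5 ✓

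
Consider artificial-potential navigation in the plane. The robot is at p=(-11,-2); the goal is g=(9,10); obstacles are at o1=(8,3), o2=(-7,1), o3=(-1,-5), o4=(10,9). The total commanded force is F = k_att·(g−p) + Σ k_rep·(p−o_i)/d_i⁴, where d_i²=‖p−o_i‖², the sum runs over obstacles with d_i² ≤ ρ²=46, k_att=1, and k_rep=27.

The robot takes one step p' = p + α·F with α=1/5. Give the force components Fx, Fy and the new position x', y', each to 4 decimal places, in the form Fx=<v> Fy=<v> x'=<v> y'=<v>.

Fx=19.8272 Fy=11.8704 x'=-7.0346 y'=0.3741

F_att = 1·(g−p) = 1·(20,12) = (20.0000,12.0000)
o1: d²=386 > ρ²=46 → inactive
o2: d²=25 ≤ ρ²=46; F_rep = 27·(-4,-3)/25² = (-0.1728,-0.1296)
o3: d²=109 > ρ²=46 → inactive
o4: d²=562 > ρ²=46 → inactive
F = F_att + ΣF_rep = (19.8272,11.8704)
p' = p + 1/5·F = (-7.0346,0.3741)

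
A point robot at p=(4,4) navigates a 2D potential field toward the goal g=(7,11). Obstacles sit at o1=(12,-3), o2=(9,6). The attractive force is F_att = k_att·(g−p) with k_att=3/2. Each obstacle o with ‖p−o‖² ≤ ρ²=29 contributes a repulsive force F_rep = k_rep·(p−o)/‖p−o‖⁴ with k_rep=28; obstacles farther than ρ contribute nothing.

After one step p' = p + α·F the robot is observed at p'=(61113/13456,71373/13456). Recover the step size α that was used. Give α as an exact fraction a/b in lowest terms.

F_att = 3/2·(g−p) = 3/2·(3,7) = (4.5000,10.5000)
o1: d²=113 > ρ²=29 → inactive
o2: d²=29 ≤ ρ²=29; F_rep = 28·(-5,-2)/29² = (-0.1665,-0.0666)
F = F_att + ΣF_rep = (4.3335,10.4334)
Δp = p'−p = (0.5417,1.3042); α = Δx/Fx = (7289/13456) / (7289/1682) = 1/8
check: Δy/Fy = (17549/13456) / (17549/1682) = 1/8 ✓

α = 1/8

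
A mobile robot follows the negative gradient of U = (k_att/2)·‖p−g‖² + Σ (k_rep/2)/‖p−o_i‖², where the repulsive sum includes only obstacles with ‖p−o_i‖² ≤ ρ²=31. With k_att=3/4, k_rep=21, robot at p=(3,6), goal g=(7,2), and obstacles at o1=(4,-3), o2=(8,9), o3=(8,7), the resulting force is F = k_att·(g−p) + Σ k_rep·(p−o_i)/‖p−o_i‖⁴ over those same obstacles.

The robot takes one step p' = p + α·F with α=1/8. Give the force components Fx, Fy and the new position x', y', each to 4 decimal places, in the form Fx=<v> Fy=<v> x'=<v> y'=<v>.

Fx=2.8447 Fy=-3.0311 x'=3.3556 y'=5.6211

F_att = 3/4·(g−p) = 3/4·(4,-4) = (3.0000,-3.0000)
o1: d²=82 > ρ²=31 → inactive
o2: d²=34 > ρ²=31 → inactive
o3: d²=26 ≤ ρ²=31; F_rep = 21·(-5,-1)/26² = (-0.1553,-0.0311)
F = F_att + ΣF_rep = (2.8447,-3.0311)
p' = p + 1/8·F = (3.3556,5.6211)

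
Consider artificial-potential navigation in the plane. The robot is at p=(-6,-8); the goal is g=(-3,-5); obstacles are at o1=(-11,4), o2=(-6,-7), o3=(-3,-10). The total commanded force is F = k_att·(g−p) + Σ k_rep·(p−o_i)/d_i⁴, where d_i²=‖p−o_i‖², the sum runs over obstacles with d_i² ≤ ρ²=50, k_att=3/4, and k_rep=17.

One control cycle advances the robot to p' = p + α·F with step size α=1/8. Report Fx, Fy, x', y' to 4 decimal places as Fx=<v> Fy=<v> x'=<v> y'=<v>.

Fx=1.9482 Fy=-14.5488 x'=-5.7565 y'=-9.8186

F_att = 3/4·(g−p) = 3/4·(3,3) = (2.2500,2.2500)
o1: d²=169 > ρ²=50 → inactive
o2: d²=1 ≤ ρ²=50; F_rep = 17·(0,-1)/1² = (0.0000,-17.0000)
o3: d²=13 ≤ ρ²=50; F_rep = 17·(-3,2)/13² = (-0.3018,0.2012)
F = F_att + ΣF_rep = (1.9482,-14.5488)
p' = p + 1/8·F = (-5.7565,-9.8186)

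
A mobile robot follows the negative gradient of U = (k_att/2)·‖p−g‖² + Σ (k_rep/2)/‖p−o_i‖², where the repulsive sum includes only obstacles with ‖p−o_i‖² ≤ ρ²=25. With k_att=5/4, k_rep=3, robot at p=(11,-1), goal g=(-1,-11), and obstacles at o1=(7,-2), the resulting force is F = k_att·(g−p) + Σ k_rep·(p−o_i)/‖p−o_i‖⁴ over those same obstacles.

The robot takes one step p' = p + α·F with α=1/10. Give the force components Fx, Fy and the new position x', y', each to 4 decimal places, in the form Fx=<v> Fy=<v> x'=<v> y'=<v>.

Fx=-14.9585 Fy=-12.4896 x'=9.5042 y'=-2.2490

F_att = 5/4·(g−p) = 5/4·(-12,-10) = (-15.0000,-12.5000)
o1: d²=17 ≤ ρ²=25; F_rep = 3·(4,1)/17² = (0.0415,0.0104)
F = F_att + ΣF_rep = (-14.9585,-12.4896)
p' = p + 1/10·F = (9.5042,-2.2490)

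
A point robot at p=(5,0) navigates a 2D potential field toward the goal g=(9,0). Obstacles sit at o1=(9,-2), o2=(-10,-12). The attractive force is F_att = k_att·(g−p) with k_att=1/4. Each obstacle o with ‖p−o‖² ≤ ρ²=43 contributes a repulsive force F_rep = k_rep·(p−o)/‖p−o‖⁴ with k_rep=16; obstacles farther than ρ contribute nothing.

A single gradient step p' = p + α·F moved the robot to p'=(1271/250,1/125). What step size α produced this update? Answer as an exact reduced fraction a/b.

α = 1/10

F_att = 1/4·(g−p) = 1/4·(4,0) = (1.0000,0.0000)
o1: d²=20 ≤ ρ²=43; F_rep = 16·(-4,2)/20² = (-0.1600,0.0800)
o2: d²=369 > ρ²=43 → inactive
F = F_att + ΣF_rep = (0.8400,0.0800)
Δp = p'−p = (0.0840,0.0080); α = Δx/Fx = (21/250) / (21/25) = 1/10
check: Δy/Fy = (1/125) / (2/25) = 1/10 ✓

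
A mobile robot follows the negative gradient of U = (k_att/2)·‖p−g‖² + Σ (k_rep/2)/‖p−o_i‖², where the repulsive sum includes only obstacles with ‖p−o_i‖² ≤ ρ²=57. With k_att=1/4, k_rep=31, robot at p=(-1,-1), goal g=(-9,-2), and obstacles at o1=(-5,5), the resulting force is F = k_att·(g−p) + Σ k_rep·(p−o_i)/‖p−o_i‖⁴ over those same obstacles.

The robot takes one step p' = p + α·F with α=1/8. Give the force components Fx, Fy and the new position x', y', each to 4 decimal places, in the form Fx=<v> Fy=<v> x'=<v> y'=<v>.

F_att = 1/4·(g−p) = 1/4·(-8,-1) = (-2.0000,-0.2500)
o1: d²=52 ≤ ρ²=57; F_rep = 31·(4,-6)/52² = (0.0459,-0.0688)
F = F_att + ΣF_rep = (-1.9541,-0.3188)
p' = p + 1/8·F = (-1.2443,-1.0398)

Fx=-1.9541 Fy=-0.3188 x'=-1.2443 y'=-1.0398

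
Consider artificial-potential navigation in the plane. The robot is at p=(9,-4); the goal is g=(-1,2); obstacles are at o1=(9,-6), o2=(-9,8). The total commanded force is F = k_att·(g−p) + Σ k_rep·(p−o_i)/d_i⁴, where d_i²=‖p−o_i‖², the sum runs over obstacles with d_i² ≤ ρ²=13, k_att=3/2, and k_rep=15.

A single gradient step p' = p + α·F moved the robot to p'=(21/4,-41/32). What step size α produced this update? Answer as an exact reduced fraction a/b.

F_att = 3/2·(g−p) = 3/2·(-10,6) = (-15.0000,9.0000)
o1: d²=4 ≤ ρ²=13; F_rep = 15·(0,2)/4² = (0.0000,1.8750)
o2: d²=468 > ρ²=13 → inactive
F = F_att + ΣF_rep = (-15.0000,10.8750)
Δp = p'−p = (-3.7500,2.7188); α = Δx/Fx = (-15/4) / (-15) = 1/4
check: Δy/Fy = (87/32) / (87/8) = 1/4 ✓

α = 1/4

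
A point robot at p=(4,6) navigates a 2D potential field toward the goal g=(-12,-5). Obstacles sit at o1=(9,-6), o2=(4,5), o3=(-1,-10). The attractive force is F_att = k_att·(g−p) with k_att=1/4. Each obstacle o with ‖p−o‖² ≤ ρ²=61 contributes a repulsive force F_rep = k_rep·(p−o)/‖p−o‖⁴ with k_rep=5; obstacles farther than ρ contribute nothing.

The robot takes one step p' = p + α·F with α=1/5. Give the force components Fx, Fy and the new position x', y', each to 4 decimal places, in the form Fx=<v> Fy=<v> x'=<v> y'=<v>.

F_att = 1/4·(g−p) = 1/4·(-16,-11) = (-4.0000,-2.7500)
o1: d²=169 > ρ²=61 → inactive
o2: d²=1 ≤ ρ²=61; F_rep = 5·(0,1)/1² = (0.0000,5.0000)
o3: d²=281 > ρ²=61 → inactive
F = F_att + ΣF_rep = (-4.0000,2.2500)
p' = p + 1/5·F = (3.2000,6.4500)

Fx=-4.0000 Fy=2.2500 x'=3.2000 y'=6.4500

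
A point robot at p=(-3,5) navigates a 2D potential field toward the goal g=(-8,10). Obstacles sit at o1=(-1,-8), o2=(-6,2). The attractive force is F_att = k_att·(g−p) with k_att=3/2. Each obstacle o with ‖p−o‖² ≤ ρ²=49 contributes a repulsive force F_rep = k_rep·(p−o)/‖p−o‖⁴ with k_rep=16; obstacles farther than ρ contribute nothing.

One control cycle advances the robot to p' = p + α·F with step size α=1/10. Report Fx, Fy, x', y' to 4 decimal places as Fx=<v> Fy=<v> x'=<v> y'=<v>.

Fx=-7.3519 Fy=7.6481 x'=-3.7352 y'=5.7648

F_att = 3/2·(g−p) = 3/2·(-5,5) = (-7.5000,7.5000)
o1: d²=173 > ρ²=49 → inactive
o2: d²=18 ≤ ρ²=49; F_rep = 16·(3,3)/18² = (0.1481,0.1481)
F = F_att + ΣF_rep = (-7.3519,7.6481)
p' = p + 1/10·F = (-3.7352,5.7648)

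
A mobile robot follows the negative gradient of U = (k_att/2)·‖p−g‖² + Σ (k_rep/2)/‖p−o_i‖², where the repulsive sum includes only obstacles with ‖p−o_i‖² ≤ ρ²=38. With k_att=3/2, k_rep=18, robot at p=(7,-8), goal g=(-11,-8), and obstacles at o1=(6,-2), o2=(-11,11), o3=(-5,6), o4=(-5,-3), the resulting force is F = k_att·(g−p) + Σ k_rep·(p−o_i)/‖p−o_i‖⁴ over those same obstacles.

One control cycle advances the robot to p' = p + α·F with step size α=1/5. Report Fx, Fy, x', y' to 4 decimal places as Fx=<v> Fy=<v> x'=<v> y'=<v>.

Fx=-26.9869 Fy=-0.0789 x'=1.6026 y'=-8.0158

F_att = 3/2·(g−p) = 3/2·(-18,0) = (-27.0000,0.0000)
o1: d²=37 ≤ ρ²=38; F_rep = 18·(1,-6)/37² = (0.0131,-0.0789)
o2: d²=685 > ρ²=38 → inactive
o3: d²=340 > ρ²=38 → inactive
o4: d²=169 > ρ²=38 → inactive
F = F_att + ΣF_rep = (-26.9869,-0.0789)
p' = p + 1/5·F = (1.6026,-8.0158)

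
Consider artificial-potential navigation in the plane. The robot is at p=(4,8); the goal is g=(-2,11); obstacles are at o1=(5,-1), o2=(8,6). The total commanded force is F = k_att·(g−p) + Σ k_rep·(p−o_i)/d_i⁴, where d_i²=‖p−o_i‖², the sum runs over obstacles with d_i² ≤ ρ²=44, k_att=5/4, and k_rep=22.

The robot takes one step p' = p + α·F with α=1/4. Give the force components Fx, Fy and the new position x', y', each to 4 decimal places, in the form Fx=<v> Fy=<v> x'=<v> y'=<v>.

F_att = 5/4·(g−p) = 5/4·(-6,3) = (-7.5000,3.7500)
o1: d²=82 > ρ²=44 → inactive
o2: d²=20 ≤ ρ²=44; F_rep = 22·(-4,2)/20² = (-0.2200,0.1100)
F = F_att + ΣF_rep = (-7.7200,3.8600)
p' = p + 1/4·F = (2.0700,8.9650)

Fx=-7.7200 Fy=3.8600 x'=2.0700 y'=8.9650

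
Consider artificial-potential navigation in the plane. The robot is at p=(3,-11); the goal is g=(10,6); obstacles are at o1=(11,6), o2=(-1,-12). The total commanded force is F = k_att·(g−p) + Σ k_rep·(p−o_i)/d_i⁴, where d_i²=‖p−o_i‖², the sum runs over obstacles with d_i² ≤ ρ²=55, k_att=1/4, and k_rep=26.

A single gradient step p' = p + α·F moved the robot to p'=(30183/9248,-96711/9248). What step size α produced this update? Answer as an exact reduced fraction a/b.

F_att = 1/4·(g−p) = 1/4·(7,17) = (1.7500,4.2500)
o1: d²=353 > ρ²=55 → inactive
o2: d²=17 ≤ ρ²=55; F_rep = 26·(4,1)/17² = (0.3599,0.0900)
F = F_att + ΣF_rep = (2.1099,4.3400)
Δp = p'−p = (0.2637,0.5425); α = Δx/Fx = (2439/9248) / (2439/1156) = 1/8
check: Δy/Fy = (5017/9248) / (5017/1156) = 1/8 ✓

α = 1/8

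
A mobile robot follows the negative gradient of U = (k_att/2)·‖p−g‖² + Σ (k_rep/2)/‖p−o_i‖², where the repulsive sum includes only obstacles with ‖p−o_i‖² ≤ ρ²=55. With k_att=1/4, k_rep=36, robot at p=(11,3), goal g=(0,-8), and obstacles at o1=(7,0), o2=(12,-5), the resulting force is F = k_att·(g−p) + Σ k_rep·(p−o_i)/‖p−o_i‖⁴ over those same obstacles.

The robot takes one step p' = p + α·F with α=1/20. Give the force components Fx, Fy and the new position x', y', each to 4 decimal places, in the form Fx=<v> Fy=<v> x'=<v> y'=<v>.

F_att = 1/4·(g−p) = 1/4·(-11,-11) = (-2.7500,-2.7500)
o1: d²=25 ≤ ρ²=55; F_rep = 36·(4,3)/25² = (0.2304,0.1728)
o2: d²=65 > ρ²=55 → inactive
F = F_att + ΣF_rep = (-2.5196,-2.5772)
p' = p + 1/20·F = (10.8740,2.8711)

Fx=-2.5196 Fy=-2.5772 x'=10.8740 y'=2.8711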